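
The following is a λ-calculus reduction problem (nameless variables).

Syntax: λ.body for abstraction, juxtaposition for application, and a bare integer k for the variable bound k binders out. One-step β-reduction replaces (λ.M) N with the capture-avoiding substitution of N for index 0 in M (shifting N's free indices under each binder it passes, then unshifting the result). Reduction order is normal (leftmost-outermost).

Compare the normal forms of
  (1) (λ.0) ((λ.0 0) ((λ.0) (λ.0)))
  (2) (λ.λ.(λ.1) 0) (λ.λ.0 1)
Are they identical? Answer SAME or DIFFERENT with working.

Answer: SAME — A ⇓ λ.0, B ⇓ λ.0

Reduction:
Term A:
  start: (λ.0) ((λ.0 0) ((λ.0) (λ.0)))
  [1] (λ.0 0) ((λ.0) (λ.0))
  [2] (λ.0) (λ.0) ((λ.0) (λ.0))
  [3] (λ.0) ((λ.0) (λ.0))
  [4] (λ.0) (λ.0)
  [5] λ.0

Term B:
  start: (λ.λ.(λ.1) 0) (λ.λ.0 1)
  [1] λ.(λ.1) 0
  [2] λ.0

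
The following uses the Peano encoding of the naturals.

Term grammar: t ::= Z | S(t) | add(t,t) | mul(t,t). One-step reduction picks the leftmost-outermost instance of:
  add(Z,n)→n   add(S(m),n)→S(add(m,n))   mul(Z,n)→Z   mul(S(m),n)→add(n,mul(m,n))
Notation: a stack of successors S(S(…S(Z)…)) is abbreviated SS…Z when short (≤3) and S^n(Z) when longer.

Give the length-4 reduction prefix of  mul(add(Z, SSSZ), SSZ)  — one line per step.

Answer: after 4 steps: S(S(add(Z, mul(SSZ, SSZ))))

Reduction:
  start: mul(add(Z, SSSZ), SSZ)
  [1] mul(SSSZ, SSZ)
  [2] add(SSZ, mul(SSZ, SSZ))
  [3] S(add(SZ, mul(SSZ, SSZ)))
  [4] S(S(add(Z, mul(SSZ, SSZ))))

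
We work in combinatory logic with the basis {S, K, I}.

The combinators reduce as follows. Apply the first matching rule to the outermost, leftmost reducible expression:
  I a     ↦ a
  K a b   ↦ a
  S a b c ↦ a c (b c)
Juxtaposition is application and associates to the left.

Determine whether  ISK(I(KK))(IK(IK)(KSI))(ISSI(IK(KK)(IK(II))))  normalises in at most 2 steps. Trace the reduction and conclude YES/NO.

Answer: NO — after 2 steps the term is K(IK(IK)(KSI))(I(KK)(IK(IK)(KSI)))(ISSI(IK(KK)(IK(II)))), not yet normal

Derivation:
  start: ISK(I(KK))(IK(IK)(KSI))(ISSI(IK(KK)(IK(II))))
  step 1: SK(I(KK))(IK(IK)(KSI))(ISSI(IK(KK)(IK(II))))
  step 2: K(IK(IK)(KSI))(I(KK)(IK(IK)(KSI)))(ISSI(IK(KK)(IK(II))))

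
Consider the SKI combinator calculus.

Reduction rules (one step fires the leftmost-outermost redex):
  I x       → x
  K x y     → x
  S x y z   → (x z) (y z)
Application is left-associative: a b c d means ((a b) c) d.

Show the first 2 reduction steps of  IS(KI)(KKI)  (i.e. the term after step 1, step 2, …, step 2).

Answer: after 2 steps: S(KI)K

Derivation:
  start: IS(KI)(KKI)
  →1  S(KI)(KKI)
  →2  S(KI)K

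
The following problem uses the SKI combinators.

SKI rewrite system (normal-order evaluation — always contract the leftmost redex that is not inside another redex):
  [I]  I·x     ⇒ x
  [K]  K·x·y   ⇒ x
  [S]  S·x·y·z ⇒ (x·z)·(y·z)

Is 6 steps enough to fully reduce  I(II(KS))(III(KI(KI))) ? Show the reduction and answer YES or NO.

Answer: YES — reaches normal form S in 4 ≤ 6 steps

Reduction:
  start: I(II(KS))(III(KI(KI)))
  step 1: II(KS)(III(KI(KI)))
  step 2: I(KS)(III(KI(KI)))
  step 3: KS(III(KI(KI)))
  step 4: S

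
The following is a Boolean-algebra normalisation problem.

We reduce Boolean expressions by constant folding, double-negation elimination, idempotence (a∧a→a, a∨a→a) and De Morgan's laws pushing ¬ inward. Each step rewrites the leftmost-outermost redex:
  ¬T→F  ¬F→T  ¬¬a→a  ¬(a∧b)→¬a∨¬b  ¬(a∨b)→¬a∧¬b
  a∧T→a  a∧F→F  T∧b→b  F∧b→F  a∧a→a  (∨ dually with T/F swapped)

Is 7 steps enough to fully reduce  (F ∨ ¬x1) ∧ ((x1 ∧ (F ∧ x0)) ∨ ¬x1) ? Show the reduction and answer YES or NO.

  start: (F ∨ ¬x1) ∧ ((x1 ∧ (F ∧ x0)) ∨ ¬x1)
  →1  ¬x1 ∧ ((x1 ∧ (F ∧ x0)) ∨ ¬x1)
  →2  ¬x1 ∧ ((x1 ∧ F) ∨ ¬x1)
  →3  ¬x1 ∧ (F ∨ ¬x1)
  →4  ¬x1 ∧ ¬x1
  →5  ¬x1

Answer: YES — reaches normal form ¬x1 in 5 ≤ 7 steps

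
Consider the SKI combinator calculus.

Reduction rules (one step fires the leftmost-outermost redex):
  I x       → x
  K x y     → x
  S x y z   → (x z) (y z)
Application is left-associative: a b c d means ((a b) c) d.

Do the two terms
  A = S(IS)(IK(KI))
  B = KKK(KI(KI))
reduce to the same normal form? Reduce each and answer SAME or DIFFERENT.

Term A:
  start: S(IS)(IK(KI))
  step 1: SS(IK(KI))
  step 2: SS(K(KI))

Term B:
  start: KKK(KI(KI))
  step 1: K(KI(KI))
  step 2: KI

Answer: DIFFERENT — A ⇓ SS(K(KI)), B ⇓ KI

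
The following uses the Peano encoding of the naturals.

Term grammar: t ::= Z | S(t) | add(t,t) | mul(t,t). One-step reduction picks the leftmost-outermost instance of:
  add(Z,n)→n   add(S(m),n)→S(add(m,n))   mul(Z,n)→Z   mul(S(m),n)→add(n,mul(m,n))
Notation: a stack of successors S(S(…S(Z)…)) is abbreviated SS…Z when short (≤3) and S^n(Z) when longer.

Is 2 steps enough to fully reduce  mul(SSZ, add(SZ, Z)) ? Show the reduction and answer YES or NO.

Answer: NO — after 2 steps the term is add(S(add(Z, Z)), mul(SZ, add(SZ, Z))), not yet normal

Reduction:
  start: mul(SSZ, add(SZ, Z))
  →1  add(add(SZ, Z), mul(SZ, add(SZ, Z)))
  →2  add(S(add(Z, Z)), mul(SZ, add(SZ, Z)))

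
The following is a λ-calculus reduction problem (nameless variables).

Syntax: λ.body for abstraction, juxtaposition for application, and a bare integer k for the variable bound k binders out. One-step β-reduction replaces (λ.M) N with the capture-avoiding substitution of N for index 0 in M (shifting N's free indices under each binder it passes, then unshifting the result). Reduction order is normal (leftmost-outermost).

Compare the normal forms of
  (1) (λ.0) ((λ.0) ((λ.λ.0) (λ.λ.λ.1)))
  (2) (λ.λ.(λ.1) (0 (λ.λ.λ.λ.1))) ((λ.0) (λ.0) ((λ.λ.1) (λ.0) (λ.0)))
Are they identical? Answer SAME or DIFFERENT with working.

Answer: SAME — A ⇓ λ.0, B ⇓ λ.0

Reduction:
Term A:
  start: (λ.0) ((λ.0) ((λ.λ.0) (λ.λ.λ.1)))
  →1  (λ.0) ((λ.λ.0) (λ.λ.λ.1))
  →2  (λ.λ.0) (λ.λ.λ.1)
  →3  λ.0

Term B:
  start: (λ.λ.(λ.1) (0 (λ.λ.λ.λ.1))) ((λ.0) (λ.0) ((λ.λ.1) (λ.0) (λ.0)))
  →1  λ.(λ.1) (0 (λ.λ.λ.λ.1))
  →2  λ.0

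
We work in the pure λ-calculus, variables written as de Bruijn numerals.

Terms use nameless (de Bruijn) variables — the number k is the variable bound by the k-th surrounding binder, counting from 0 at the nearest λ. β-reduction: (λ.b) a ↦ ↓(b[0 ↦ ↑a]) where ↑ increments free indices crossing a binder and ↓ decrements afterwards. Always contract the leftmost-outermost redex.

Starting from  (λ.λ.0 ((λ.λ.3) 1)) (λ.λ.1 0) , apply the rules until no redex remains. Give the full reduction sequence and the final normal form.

Answer: normal form = λ.0 (λ.λ.λ.1 0)  (in 2 steps)

Reduction:
  start: (λ.λ.0 ((λ.λ.3) 1)) (λ.λ.1 0)
  [1] λ.0 ((λ.λ.λ.λ.1 0) (λ.λ.1 0))
  [2] λ.0 (λ.λ.λ.1 0)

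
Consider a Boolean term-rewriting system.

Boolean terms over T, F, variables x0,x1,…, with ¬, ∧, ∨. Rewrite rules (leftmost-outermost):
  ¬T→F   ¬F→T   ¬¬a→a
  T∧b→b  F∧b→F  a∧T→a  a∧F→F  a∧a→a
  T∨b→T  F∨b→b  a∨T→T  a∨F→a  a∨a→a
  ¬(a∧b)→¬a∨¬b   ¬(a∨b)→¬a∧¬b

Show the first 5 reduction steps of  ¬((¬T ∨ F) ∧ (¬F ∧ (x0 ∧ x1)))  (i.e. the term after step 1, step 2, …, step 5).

  start: ¬((¬T ∨ F) ∧ (¬F ∧ (x0 ∧ x1)))
  [1] ¬(¬T ∨ F) ∨ ¬(¬F ∧ (x0 ∧ x1))
  [2] (¬¬T ∧ ¬F) ∨ ¬(¬F ∧ (x0 ∧ x1))
  [3] (T ∧ ¬F) ∨ ¬(¬F ∧ (x0 ∧ x1))
  [4] ¬F ∨ ¬(¬F ∧ (x0 ∧ x1))
  [5] T ∨ ¬(¬F ∧ (x0 ∧ x1))

Answer: after 5 steps: T ∨ ¬(¬F ∧ (x0 ∧ x1))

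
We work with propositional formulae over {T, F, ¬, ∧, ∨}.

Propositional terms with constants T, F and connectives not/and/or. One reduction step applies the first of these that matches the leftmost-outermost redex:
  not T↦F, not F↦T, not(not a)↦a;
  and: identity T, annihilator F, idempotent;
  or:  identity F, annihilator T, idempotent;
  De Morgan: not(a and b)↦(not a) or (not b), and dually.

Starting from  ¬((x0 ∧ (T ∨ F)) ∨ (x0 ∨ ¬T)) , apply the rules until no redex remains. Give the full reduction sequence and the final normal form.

  start: ¬((x0 ∧ (T ∨ F)) ∨ (x0 ∨ ¬T))
  [1] ¬(x0 ∧ (T ∨ F)) ∧ ¬(x0 ∨ ¬T)
  [2] (¬x0 ∨ ¬(T ∨ F)) ∧ ¬(x0 ∨ ¬T)
  [3] (¬x0 ∨ (¬T ∧ ¬F)) ∧ ¬(x0 ∨ ¬T)
  [4] (¬x0 ∨ (F ∧ ¬F)) ∧ ¬(x0 ∨ ¬T)
  [5] (¬x0 ∨ F) ∧ ¬(x0 ∨ ¬T)
  [6] ¬x0 ∧ ¬(x0 ∨ ¬T)
  [7] ¬x0 ∧ (¬x0 ∧ ¬¬T)
  [8] ¬x0 ∧ (¬x0 ∧ T)
  [9] ¬x0 ∧ ¬x0
  [10] ¬x0

Answer: normal form = ¬x0  (in 10 steps)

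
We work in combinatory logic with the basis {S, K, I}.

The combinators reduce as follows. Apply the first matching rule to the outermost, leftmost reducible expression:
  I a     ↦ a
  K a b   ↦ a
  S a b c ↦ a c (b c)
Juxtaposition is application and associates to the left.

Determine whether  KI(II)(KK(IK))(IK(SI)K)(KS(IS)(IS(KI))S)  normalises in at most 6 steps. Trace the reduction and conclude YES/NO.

  start: KI(II)(KK(IK))(IK(SI)K)(KS(IS)(IS(KI))S)
  step 1: I(KK(IK))(IK(SI)K)(KS(IS)(IS(KI))S)
  step 2: KK(IK)(IK(SI)K)(KS(IS)(IS(KI))S)
  step 3: K(IK(SI)K)(KS(IS)(IS(KI))S)
  step 4: IK(SI)K
  step 5: K(SI)K
  step 6: SI

Answer: YES — reaches normal form SI in 6 ≤ 6 steps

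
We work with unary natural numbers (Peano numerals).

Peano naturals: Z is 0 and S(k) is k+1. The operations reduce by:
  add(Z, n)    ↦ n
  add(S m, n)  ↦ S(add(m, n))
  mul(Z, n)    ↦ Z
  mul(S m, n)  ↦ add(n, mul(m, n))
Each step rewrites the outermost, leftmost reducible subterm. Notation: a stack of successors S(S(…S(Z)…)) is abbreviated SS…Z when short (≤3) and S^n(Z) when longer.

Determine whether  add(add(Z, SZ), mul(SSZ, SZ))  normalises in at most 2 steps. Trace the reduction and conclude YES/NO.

  start: add(add(Z, SZ), mul(SSZ, SZ))
  →1  add(SZ, mul(SSZ, SZ))
  →2  S(add(Z, mul(SSZ, SZ)))

Answer: NO — after 2 steps the term is S(add(Z, mul(SSZ, SZ))), not yet normal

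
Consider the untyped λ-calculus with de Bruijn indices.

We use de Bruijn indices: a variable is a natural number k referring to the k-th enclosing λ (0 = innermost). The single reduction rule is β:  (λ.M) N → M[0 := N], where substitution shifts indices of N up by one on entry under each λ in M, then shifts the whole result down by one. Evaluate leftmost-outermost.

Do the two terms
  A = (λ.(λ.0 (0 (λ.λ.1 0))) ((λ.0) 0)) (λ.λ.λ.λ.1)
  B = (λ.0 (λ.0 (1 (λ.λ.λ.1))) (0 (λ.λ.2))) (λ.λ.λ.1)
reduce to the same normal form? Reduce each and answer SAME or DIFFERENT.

Answer: SAME — A ⇓ λ.λ.λ.1, B ⇓ λ.λ.λ.1

Working:
Term A:
  start: (λ.(λ.0 (0 (λ.λ.1 0))) ((λ.0) 0)) (λ.λ.λ.λ.1)
  →1  (λ.0 (0 (λ.λ.1 0))) ((λ.0) (λ.λ.λ.λ.1))
  →2  (λ.0) (λ.λ.λ.λ.1) ((λ.0) (λ.λ.λ.λ.1) (λ.λ.1 0))
  →3  (λ.λ.λ.λ.1) ((λ.0) (λ.λ.λ.λ.1) (λ.λ.1 0))
  →4  λ.λ.λ.1

Term B:
  start: (λ.0 (λ.0 (1 (λ.λ.λ.1))) (0 (λ.λ.2))) (λ.λ.λ.1)
  →1  (λ.λ.λ.1) (λ.0 ((λ.λ.λ.1) (λ.λ.λ.1))) ((λ.λ.λ.1) (λ.λ.λ.λ.λ.1))
  →2  (λ.λ.1) ((λ.λ.λ.1) (λ.λ.λ.λ.λ.1))
  →3  λ.(λ.λ.λ.1) (λ.λ.λ.λ.λ.1)
  →4  λ.λ.λ.1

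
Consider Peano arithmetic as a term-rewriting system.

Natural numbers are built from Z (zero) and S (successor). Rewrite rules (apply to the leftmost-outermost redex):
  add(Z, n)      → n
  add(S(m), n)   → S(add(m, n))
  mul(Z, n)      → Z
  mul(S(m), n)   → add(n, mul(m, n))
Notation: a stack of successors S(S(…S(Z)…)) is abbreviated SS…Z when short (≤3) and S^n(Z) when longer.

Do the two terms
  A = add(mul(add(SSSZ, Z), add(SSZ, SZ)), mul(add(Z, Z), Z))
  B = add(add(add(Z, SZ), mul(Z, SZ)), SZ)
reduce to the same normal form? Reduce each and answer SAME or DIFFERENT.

Answer: DIFFERENT — A ⇓ S^9(Z), B ⇓ SSZ

Working:
Term A:
  start: add(mul(add(SSSZ, Z), add(SSZ, SZ)), mul(add(Z, Z), Z))
  [1] add(mul(S(add(SSZ, Z)), add(SSZ, SZ)), mul(add(Z, Z), Z))
  [2] add(add(add(SSZ, SZ), mul(add(SSZ, Z), add(SSZ, SZ))), mul(add(Z, Z), Z))
  [3] add(add(S(add(SZ, SZ)), mul(add(SSZ, Z), add(SSZ, SZ))), mul(add(Z, Z), Z))
  [4] add(S(add(add(SZ, SZ), mul(add(SSZ, Z), add(SSZ, SZ)))), mul(add(Z, Z), Z))
  [5] S(add(add(add(SZ, SZ), mul(add(SSZ, Z), add(SSZ, SZ))), mul(add(Z, Z), Z)))
  [6] S(add(add(S(add(Z, SZ)), mul(add(SSZ, Z), add(SSZ, SZ))), mul(add(Z, Z), Z)))
  [7] S(add(S(add(add(Z, SZ), mul(add(SSZ, Z), add(SSZ, SZ)))), mul(add(Z, Z), Z)))
  [8] S(S(add(add(add(Z, SZ), mul(add(SSZ, Z), add(SSZ, SZ))), mul(add(Z, Z), Z))))
  [9] S(S(add(add(SZ, mul(add(SSZ, Z), add(SSZ, SZ))), mul(add(Z, Z), Z))))
  [10] S(S(add(S(add(Z, mul(add(SSZ, Z), add(SSZ, SZ)))), mul(add(Z, Z), Z))))
  [11] S(S(S(add(add(Z, mul(add(SSZ, Z), add(SSZ, SZ))), mul(add(Z, Z), Z)))))
  [12] S(S(S(add(mul(add(SSZ, Z), add(SSZ, SZ)), mul(add(Z, Z), Z)))))
  [13] S(S(S(add(mul(S(add(SZ, Z)), add(SSZ, SZ)), mul(add(Z, Z), Z)))))
  [14] S(S(S(add(add(add(SSZ, SZ), mul(add(SZ, Z), add(SSZ, SZ))), mul(add(Z, Z), Z)))))
  [15] S(S(S(add(add(S(add(SZ, SZ)), mul(add(SZ, Z), add(SSZ, SZ))), mul(add(Z, Z), Z)))))
  [16] S(S(S(add(S(add(add(SZ, SZ), mul(add(SZ, Z), add(SSZ, SZ)))), mul(add(Z, Z), Z)))))
  [17] S(S(S(S(add(add(add(SZ, SZ), mul(add(SZ, Z), add(SSZ, SZ))), mul(add(Z, Z), Z))))))
  [18] S(S(S(S(add(add(S(add(Z, SZ)), mul(add(SZ, Z), add(SSZ, SZ))), mul(add(Z, Z), Z))))))
  [19] S(S(S(S(add(S(add(add(Z, SZ), mul(add(SZ, Z), add(SSZ, SZ)))), mul(add(Z, Z), Z))))))
  [20] S(S(S(S(S(add(add(add(Z, SZ), mul(add(SZ, Z), add(SSZ, SZ))), mul(add(Z, Z), Z)))))))
  [21] S(S(S(S(S(add(add(SZ, mul(add(SZ, Z), add(SSZ, SZ))), mul(add(Z, Z), Z)))))))
  [22] S(S(S(S(S(add(S(add(Z, mul(add(SZ, Z), add(SSZ, SZ)))), mul(add(Z, Z), Z)))))))
  [23] S(S(S(S(S(S(add(add(Z, mul(add(SZ, Z), add(SSZ, SZ))), mul(add(Z, Z), Z))))))))
  [24] S(S(S(S(S(S(add(mul(add(SZ, Z), add(SSZ, SZ)), mul(add(Z, Z), Z))))))))
  [25] S(S(S(S(S(S(add(mul(S(add(Z, Z)), add(SSZ, SZ)), mul(add(Z, Z), Z))))))))
  [26] S(S(S(S(S(S(add(add(add(SSZ, SZ), mul(add(Z, Z), add(SSZ, SZ))), mul(add(Z, Z), Z))))))))
  [27] S(S(S(S(S(S(add(add(S(add(SZ, SZ)), mul(add(Z, Z), add(SSZ, SZ))), mul(add(Z, Z), Z))))))))
  [28] S(S(S(S(S(S(add(S(add(add(SZ, SZ), mul(add(Z, Z), add(SSZ, SZ)))), mul(add(Z, Z), Z))))))))
  [29] S(S(S(S(S(S(S(add(add(add(SZ, SZ), mul(add(Z, Z), add(SSZ, SZ))), mul(add(Z, Z), Z)))))))))
  [30] S(S(S(S(S(S(S(add(add(S(add(Z, SZ)), mul(add(Z, Z), add(SSZ, SZ))), mul(add(Z, Z), Z)))))))))
  [31] S(S(S(S(S(S(S(add(S(add(add(Z, SZ), mul(add(Z, Z), add(SSZ, SZ)))), mul(add(Z, Z), Z)))))))))
  [32] S(S(S(S(S(S(S(S(add(add(add(Z, SZ), mul(add(Z, Z), add(SSZ, SZ))), mul(add(Z, Z), Z))))))))))
  [33] S(S(S(S(S(S(S(S(add(add(SZ, mul(add(Z, Z), add(SSZ, SZ))), mul(add(Z, Z), Z))))))))))
  [34] S(S(S(S(S(S(S(S(add(S(add(Z, mul(add(Z, Z), add(SSZ, SZ)))), mul(add(Z, Z), Z))))))))))
  [35] S(S(S(S(S(S(S(S(S(add(add(Z, mul(add(Z, Z), add(SSZ, SZ))), mul(add(Z, Z), Z)))))))))))
  [36] S(S(S(S(S(S(S(S(S(add(mul(add(Z, Z), add(SSZ, SZ)), mul(add(Z, Z), Z)))))))))))
  [37] S(S(S(S(S(S(S(S(S(add(mul(Z, add(SSZ, SZ)), mul(add(Z, Z), Z)))))))))))
  [38] S(S(S(S(S(S(S(S(S(add(Z, mul(add(Z, Z), Z)))))))))))
  [39] S(S(S(S(S(S(S(S(S(mul(add(Z, Z), Z))))))))))
  [40] S(S(S(S(S(S(S(S(S(mul(Z, Z))))))))))
  [41] S^9(Z)

Term B:
  start: add(add(add(Z, SZ), mul(Z, SZ)), SZ)
  [1] add(add(SZ, mul(Z, SZ)), SZ)
  [2] add(S(add(Z, mul(Z, SZ))), SZ)
  [3] S(add(add(Z, mul(Z, SZ)), SZ))
  [4] S(add(mul(Z, SZ), SZ))
  [5] S(add(Z, SZ))
  [6] SSZ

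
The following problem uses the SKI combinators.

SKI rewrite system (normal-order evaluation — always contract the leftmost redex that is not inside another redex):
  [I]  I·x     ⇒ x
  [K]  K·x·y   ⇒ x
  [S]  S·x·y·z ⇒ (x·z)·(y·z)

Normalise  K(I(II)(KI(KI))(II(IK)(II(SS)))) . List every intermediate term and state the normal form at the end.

Answer: normal form = K(K(SS))  (in 10 steps)

Derivation:
  start: K(I(II)(KI(KI))(II(IK)(II(SS))))
  step 1: K(II(KI(KI))(II(IK)(II(SS))))
  step 2: K(I(KI(KI))(II(IK)(II(SS))))
  step 3: K(KI(KI)(II(IK)(II(SS))))
  step 4: K(I(II(IK)(II(SS))))
  step 5: K(II(IK)(II(SS)))
  step 6: K(I(IK)(II(SS)))
  step 7: K(IK(II(SS)))
  step 8: K(K(II(SS)))
  step 9: K(K(I(SS)))
  step 10: K(K(SS))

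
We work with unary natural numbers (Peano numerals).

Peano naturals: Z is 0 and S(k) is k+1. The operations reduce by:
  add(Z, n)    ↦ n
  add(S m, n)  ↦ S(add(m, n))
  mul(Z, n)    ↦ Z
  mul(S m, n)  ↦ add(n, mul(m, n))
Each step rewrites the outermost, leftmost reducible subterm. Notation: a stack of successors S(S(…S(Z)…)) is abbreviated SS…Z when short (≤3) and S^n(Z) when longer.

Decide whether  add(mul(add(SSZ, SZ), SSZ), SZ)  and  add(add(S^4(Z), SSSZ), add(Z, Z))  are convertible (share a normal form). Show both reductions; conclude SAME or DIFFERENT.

Term A:
  start: add(mul(add(SSZ, SZ), SSZ), SZ)
  →1  add(mul(S(add(SZ, SZ)), SSZ), SZ)
  →2  add(add(SSZ, mul(add(SZ, SZ), SSZ)), SZ)
  →3  add(S(add(SZ, mul(add(SZ, SZ), SSZ))), SZ)
  →4  S(add(add(SZ, mul(add(SZ, SZ), SSZ)), SZ))
  →5  S(add(S(add(Z, mul(add(SZ, SZ), SSZ))), SZ))
  →6  S(S(add(add(Z, mul(add(SZ, SZ), SSZ)), SZ)))
  →7  S(S(add(mul(add(SZ, SZ), SSZ), SZ)))
  →8  S(S(add(mul(S(add(Z, SZ)), SSZ), SZ)))
  →9  S(S(add(add(SSZ, mul(add(Z, SZ), SSZ)), SZ)))
  →10  S(S(add(S(add(SZ, mul(add(Z, SZ), SSZ))), SZ)))
  →11  S(S(S(add(add(SZ, mul(add(Z, SZ), SSZ)), SZ))))
  →12  S(S(S(add(S(add(Z, mul(add(Z, SZ), SSZ))), SZ))))
  →13  S(S(S(S(add(add(Z, mul(add(Z, SZ), SSZ)), SZ)))))
  →14  S(S(S(S(add(mul(add(Z, SZ), SSZ), SZ)))))
  →15  S(S(S(S(add(mul(SZ, SSZ), SZ)))))
  →16  S(S(S(S(add(add(SSZ, mul(Z, SSZ)), SZ)))))
  →17  S(S(S(S(add(S(add(SZ, mul(Z, SSZ))), SZ)))))
  →18  S(S(S(S(S(add(add(SZ, mul(Z, SSZ)), SZ))))))
  →19  S(S(S(S(S(add(S(add(Z, mul(Z, SSZ))), SZ))))))
  →20  S(S(S(S(S(S(add(add(Z, mul(Z, SSZ)), SZ)))))))
  →21  S(S(S(S(S(S(add(mul(Z, SSZ), SZ)))))))
  →22  S(S(S(S(S(S(add(Z, SZ)))))))
  →23  S^7(Z)

Term B:
  start: add(add(S^4(Z), SSSZ), add(Z, Z))
  →1  add(S(add(SSSZ, SSSZ)), add(Z, Z))
  →2  S(add(add(SSSZ, SSSZ), add(Z, Z)))
  →3  S(add(S(add(SSZ, SSSZ)), add(Z, Z)))
  →4  S(S(add(add(SSZ, SSSZ), add(Z, Z))))
  →5  S(S(add(S(add(SZ, SSSZ)), add(Z, Z))))
  →6  S(S(S(add(add(SZ, SSSZ), add(Z, Z)))))
  →7  S(S(S(add(S(add(Z, SSSZ)), add(Z, Z)))))
  →8  S(S(S(S(add(add(Z, SSSZ), add(Z, Z))))))
  →9  S(S(S(S(add(SSSZ, add(Z, Z))))))
  →10  S(S(S(S(S(add(SSZ, add(Z, Z)))))))
  →11  S(S(S(S(S(S(add(SZ, add(Z, Z))))))))
  →12  S(S(S(S(S(S(S(add(Z, add(Z, Z)))))))))
  →13  S(S(S(S(S(S(S(add(Z, Z))))))))
  →14  S^7(Z)

Answer: SAME — A ⇓ S^7(Z), B ⇓ S^7(Z)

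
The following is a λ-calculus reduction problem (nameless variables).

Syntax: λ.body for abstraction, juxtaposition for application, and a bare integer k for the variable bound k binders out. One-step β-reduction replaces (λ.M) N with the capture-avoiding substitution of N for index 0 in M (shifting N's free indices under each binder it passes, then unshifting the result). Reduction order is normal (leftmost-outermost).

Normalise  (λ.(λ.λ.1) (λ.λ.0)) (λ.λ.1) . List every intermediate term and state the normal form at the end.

Answer: normal form = λ.λ.λ.0  (in 2 steps)

Reduction:
  start: (λ.(λ.λ.1) (λ.λ.0)) (λ.λ.1)
  [1] (λ.λ.1) (λ.λ.0)
  [2] λ.λ.λ.0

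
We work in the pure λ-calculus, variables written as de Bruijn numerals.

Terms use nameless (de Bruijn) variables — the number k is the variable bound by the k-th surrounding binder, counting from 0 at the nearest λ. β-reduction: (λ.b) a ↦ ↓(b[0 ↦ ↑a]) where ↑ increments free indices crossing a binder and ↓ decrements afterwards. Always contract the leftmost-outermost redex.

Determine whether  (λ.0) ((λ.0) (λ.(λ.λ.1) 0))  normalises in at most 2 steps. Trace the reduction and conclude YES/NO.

  start: (λ.0) ((λ.0) (λ.(λ.λ.1) 0))
  [1] (λ.0) (λ.(λ.λ.1) 0)
  [2] λ.(λ.λ.1) 0

Answer: NO — after 2 steps the term is λ.(λ.λ.1) 0, not yet normal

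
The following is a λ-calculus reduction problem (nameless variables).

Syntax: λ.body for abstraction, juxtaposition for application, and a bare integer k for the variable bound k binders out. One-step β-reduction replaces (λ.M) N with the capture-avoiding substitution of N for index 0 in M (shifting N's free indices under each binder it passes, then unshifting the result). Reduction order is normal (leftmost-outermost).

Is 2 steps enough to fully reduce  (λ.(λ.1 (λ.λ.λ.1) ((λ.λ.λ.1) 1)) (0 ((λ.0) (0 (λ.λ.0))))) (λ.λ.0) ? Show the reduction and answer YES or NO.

Answer: NO — after 2 steps the term is (λ.λ.0) (λ.λ.λ.1) ((λ.λ.λ.1) (λ.λ.0)), not yet normal

Reduction:
  start: (λ.(λ.1 (λ.λ.λ.1) ((λ.λ.λ.1) 1)) (0 ((λ.0) (0 (λ.λ.0))))) (λ.λ.0)
  step 1: (λ.(λ.λ.0) (λ.λ.λ.1) ((λ.λ.λ.1) (λ.λ.0))) ((λ.λ.0) ((λ.0) ((λ.λ.0) (λ.λ.0))))
  step 2: (λ.λ.0) (λ.λ.λ.1) ((λ.λ.λ.1) (λ.λ.0))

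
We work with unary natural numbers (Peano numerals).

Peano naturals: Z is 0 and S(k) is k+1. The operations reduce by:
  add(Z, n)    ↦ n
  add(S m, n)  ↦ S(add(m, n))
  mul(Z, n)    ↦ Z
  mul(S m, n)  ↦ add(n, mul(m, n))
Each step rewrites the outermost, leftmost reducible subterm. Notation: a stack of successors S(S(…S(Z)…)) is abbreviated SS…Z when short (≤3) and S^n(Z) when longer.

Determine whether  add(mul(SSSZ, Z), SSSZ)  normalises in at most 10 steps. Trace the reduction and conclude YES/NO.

Answer: YES — reaches normal form SSSZ in 8 ≤ 10 steps

Derivation:
  start: add(mul(SSSZ, Z), SSSZ)
  →1  add(add(Z, mul(SSZ, Z)), SSSZ)
  →2  add(mul(SSZ, Z), SSSZ)
  →3  add(add(Z, mul(SZ, Z)), SSSZ)
  →4  add(mul(SZ, Z), SSSZ)
  →5  add(add(Z, mul(Z, Z)), SSSZ)
  →6  add(mul(Z, Z), SSSZ)
  →7  add(Z, SSSZ)
  →8  SSSZ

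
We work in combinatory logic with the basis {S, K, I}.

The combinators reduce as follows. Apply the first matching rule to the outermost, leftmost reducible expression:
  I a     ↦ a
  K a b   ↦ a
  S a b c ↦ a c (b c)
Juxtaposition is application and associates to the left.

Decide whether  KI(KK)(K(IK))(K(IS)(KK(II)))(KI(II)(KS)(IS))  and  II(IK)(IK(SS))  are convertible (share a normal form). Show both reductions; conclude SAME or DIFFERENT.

Term A:
  start: KI(KK)(K(IK))(K(IS)(KK(II)))(KI(II)(KS)(IS))
  [1] I(K(IK))(K(IS)(KK(II)))(KI(II)(KS)(IS))
  [2] K(IK)(K(IS)(KK(II)))(KI(II)(KS)(IS))
  [3] IK(KI(II)(KS)(IS))
  [4] K(KI(II)(KS)(IS))
  [5] K(I(KS)(IS))
  [6] K(KS(IS))
  [7] KS

Term B:
  start: II(IK)(IK(SS))
  [1] I(IK)(IK(SS))
  [2] IK(IK(SS))
  [3] K(IK(SS))
  [4] K(K(SS))

Answer: DIFFERENT — A ⇓ KS, B ⇓ K(K(SS))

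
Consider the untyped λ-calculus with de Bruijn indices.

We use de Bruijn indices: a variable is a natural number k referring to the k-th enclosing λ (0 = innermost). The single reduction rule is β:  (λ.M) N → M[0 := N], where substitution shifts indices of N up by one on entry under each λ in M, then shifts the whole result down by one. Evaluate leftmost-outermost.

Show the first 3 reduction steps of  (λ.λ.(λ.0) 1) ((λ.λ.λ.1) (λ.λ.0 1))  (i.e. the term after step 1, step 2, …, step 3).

  start: (λ.λ.(λ.0) 1) ((λ.λ.λ.1) (λ.λ.0 1))
  step 1: λ.(λ.0) ((λ.λ.λ.1) (λ.λ.0 1))
  step 2: λ.(λ.λ.λ.1) (λ.λ.0 1)
  step 3: λ.λ.λ.1

Answer: after 3 steps: λ.λ.λ.1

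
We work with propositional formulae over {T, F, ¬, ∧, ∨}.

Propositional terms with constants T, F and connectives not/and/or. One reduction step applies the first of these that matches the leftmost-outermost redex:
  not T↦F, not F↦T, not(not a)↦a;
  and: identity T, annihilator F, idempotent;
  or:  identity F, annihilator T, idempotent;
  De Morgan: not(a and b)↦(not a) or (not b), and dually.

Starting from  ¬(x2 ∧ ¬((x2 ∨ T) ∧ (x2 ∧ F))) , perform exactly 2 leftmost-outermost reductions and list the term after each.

  start: ¬(x2 ∧ ¬((x2 ∨ T) ∧ (x2 ∧ F)))
  →1  ¬x2 ∨ ¬¬((x2 ∨ T) ∧ (x2 ∧ F))
  →2  ¬x2 ∨ ((x2 ∨ T) ∧ (x2 ∧ F))

Answer: after 2 steps: ¬x2 ∨ ((x2 ∨ T) ∧ (x2 ∧ F))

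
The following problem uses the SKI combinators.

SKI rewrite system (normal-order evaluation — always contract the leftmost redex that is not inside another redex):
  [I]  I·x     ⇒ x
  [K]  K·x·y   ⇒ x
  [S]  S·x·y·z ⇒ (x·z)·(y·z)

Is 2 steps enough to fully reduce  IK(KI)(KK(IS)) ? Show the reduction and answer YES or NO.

Answer: YES — reaches normal form KI in 2 ≤ 2 steps

Reduction:
  start: IK(KI)(KK(IS))
  [1] K(KI)(KK(IS))
  [2] KI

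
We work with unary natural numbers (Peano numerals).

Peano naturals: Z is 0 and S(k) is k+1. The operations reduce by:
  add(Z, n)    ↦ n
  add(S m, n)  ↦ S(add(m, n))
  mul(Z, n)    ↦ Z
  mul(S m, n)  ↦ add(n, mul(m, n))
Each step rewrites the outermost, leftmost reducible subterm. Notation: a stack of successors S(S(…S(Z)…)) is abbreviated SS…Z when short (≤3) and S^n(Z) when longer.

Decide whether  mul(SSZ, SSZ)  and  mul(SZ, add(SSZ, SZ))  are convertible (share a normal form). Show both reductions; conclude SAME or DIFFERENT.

Term A:
  start: mul(SSZ, SSZ)
  step 1: add(SSZ, mul(SZ, SSZ))
  step 2: S(add(SZ, mul(SZ, SSZ)))
  step 3: S(S(add(Z, mul(SZ, SSZ))))
  step 4: S(S(mul(SZ, SSZ)))
  step 5: S(S(add(SSZ, mul(Z, SSZ))))
  step 6: S(S(S(add(SZ, mul(Z, SSZ)))))
  step 7: S(S(S(S(add(Z, mul(Z, SSZ))))))
  step 8: S(S(S(S(mul(Z, SSZ)))))
  step 9: S^4(Z)

Term B:
  start: mul(SZ, add(SSZ, SZ))
  step 1: add(add(SSZ, SZ), mul(Z, add(SSZ, SZ)))
  step 2: add(S(add(SZ, SZ)), mul(Z, add(SSZ, SZ)))
  step 3: S(add(add(SZ, SZ), mul(Z, add(SSZ, SZ))))
  step 4: S(add(S(add(Z, SZ)), mul(Z, add(SSZ, SZ))))
  step 5: S(S(add(add(Z, SZ), mul(Z, add(SSZ, SZ)))))
  step 6: S(S(add(SZ, mul(Z, add(SSZ, SZ)))))
  step 7: S(S(S(add(Z, mul(Z, add(SSZ, SZ))))))
  step 8: S(S(S(mul(Z, add(SSZ, SZ)))))
  step 9: SSSZ

Answer: DIFFERENT — A ⇓ S^4(Z), B ⇓ SSSZ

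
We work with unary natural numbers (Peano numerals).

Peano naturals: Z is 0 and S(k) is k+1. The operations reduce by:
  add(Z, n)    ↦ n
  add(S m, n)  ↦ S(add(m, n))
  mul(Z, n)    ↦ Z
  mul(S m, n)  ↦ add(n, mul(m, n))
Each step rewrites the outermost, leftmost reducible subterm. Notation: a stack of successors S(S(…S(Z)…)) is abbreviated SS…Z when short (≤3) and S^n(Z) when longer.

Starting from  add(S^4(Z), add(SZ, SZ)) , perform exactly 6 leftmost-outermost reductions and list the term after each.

Answer: after 6 steps: S(S(S(S(S(add(Z, SZ))))))

Derivation:
  start: add(S^4(Z), add(SZ, SZ))
  [1] S(add(SSSZ, add(SZ, SZ)))
  [2] S(S(add(SSZ, add(SZ, SZ))))
  [3] S(S(S(add(SZ, add(SZ, SZ)))))
  [4] S(S(S(S(add(Z, add(SZ, SZ))))))
  [5] S(S(S(S(add(SZ, SZ)))))
  [6] S(S(S(S(S(add(Z, SZ))))))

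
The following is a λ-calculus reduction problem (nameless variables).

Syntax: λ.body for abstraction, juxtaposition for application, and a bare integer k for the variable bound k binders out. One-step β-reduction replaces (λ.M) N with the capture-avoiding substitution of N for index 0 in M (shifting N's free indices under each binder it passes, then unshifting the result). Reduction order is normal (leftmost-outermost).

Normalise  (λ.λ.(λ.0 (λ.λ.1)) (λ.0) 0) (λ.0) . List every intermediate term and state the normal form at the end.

Answer: normal form = λ.λ.1  (in 4 steps)

Reduction:
  start: (λ.λ.(λ.0 (λ.λ.1)) (λ.0) 0) (λ.0)
  step 1: λ.(λ.0 (λ.λ.1)) (λ.0) 0
  step 2: λ.(λ.0) (λ.λ.1) 0
  step 3: λ.(λ.λ.1) 0
  step 4: λ.λ.1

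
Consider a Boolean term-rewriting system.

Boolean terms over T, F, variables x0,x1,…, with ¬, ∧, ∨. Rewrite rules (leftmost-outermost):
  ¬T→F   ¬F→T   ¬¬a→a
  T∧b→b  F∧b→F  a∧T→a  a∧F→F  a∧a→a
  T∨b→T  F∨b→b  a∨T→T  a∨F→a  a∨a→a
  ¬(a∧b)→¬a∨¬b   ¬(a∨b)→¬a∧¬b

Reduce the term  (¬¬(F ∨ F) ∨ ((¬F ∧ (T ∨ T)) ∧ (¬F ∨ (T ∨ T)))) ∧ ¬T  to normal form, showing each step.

  start: (¬¬(F ∨ F) ∨ ((¬F ∧ (T ∨ T)) ∧ (¬F ∨ (T ∨ T)))) ∧ ¬T
  →1  ((F ∨ F) ∨ ((¬F ∧ (T ∨ T)) ∧ (¬F ∨ (T ∨ T)))) ∧ ¬T
  →2  (F ∨ ((¬F ∧ (T ∨ T)) ∧ (¬F ∨ (T ∨ T)))) ∧ ¬T
  →3  ((¬F ∧ (T ∨ T)) ∧ (¬F ∨ (T ∨ T))) ∧ ¬T
  →4  ((T ∧ (T ∨ T)) ∧ (¬F ∨ (T ∨ T))) ∧ ¬T
  →5  ((T ∨ T) ∧ (¬F ∨ (T ∨ T))) ∧ ¬T
  →6  (T ∧ (¬F ∨ (T ∨ T))) ∧ ¬T
  →7  (¬F ∨ (T ∨ T)) ∧ ¬T
  →8  (T ∨ (T ∨ T)) ∧ ¬T
  →9  T ∧ ¬T
  →10  ¬T
  →11  F

Answer: normal form = F  (in 11 steps)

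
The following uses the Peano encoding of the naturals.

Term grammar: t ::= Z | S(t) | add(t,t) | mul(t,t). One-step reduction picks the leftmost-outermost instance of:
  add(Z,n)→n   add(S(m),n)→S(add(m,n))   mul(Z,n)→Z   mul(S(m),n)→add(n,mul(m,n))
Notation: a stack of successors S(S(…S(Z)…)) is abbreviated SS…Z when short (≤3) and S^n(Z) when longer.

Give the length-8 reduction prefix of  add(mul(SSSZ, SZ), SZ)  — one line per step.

  start: add(mul(SSSZ, SZ), SZ)
  →1  add(add(SZ, mul(SSZ, SZ)), SZ)
  →2  add(S(add(Z, mul(SSZ, SZ))), SZ)
  →3  S(add(add(Z, mul(SSZ, SZ)), SZ))
  →4  S(add(mul(SSZ, SZ), SZ))
  →5  S(add(add(SZ, mul(SZ, SZ)), SZ))
  →6  S(add(S(add(Z, mul(SZ, SZ))), SZ))
  →7  S(S(add(add(Z, mul(SZ, SZ)), SZ)))
  →8  S(S(add(mul(SZ, SZ), SZ)))

Answer: after 8 steps: S(S(add(mul(SZ, SZ), SZ)))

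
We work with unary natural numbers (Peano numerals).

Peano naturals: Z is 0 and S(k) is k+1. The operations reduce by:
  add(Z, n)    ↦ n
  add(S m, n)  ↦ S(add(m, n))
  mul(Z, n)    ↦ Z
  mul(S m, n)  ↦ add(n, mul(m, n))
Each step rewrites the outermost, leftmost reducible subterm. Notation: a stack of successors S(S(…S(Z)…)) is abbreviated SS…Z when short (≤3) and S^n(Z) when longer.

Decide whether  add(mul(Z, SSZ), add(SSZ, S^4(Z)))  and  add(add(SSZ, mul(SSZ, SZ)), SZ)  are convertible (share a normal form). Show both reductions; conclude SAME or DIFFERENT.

Answer: DIFFERENT — A ⇓ S^6(Z), B ⇓ S^5(Z)

Derivation:
Term A:
  start: add(mul(Z, SSZ), add(SSZ, S^4(Z)))
  →1  add(Z, add(SSZ, S^4(Z)))
  →2  add(SSZ, S^4(Z))
  →3  S(add(SZ, S^4(Z)))
  →4  S(S(add(Z, S^4(Z))))
  →5  S^6(Z)

Term B:
  start: add(add(SSZ, mul(SSZ, SZ)), SZ)
  →1  add(S(add(SZ, mul(SSZ, SZ))), SZ)
  →2  S(add(add(SZ, mul(SSZ, SZ)), SZ))
  →3  S(add(S(add(Z, mul(SSZ, SZ))), SZ))
  →4  S(S(add(add(Z, mul(SSZ, SZ)), SZ)))
  →5  S(S(add(mul(SSZ, SZ), SZ)))
  →6  S(S(add(add(SZ, mul(SZ, SZ)), SZ)))
  →7  S(S(add(S(add(Z, mul(SZ, SZ))), SZ)))
  →8  S(S(S(add(add(Z, mul(SZ, SZ)), SZ))))
  →9  S(S(S(add(mul(SZ, SZ), SZ))))
  →10  S(S(S(add(add(SZ, mul(Z, SZ)), SZ))))
  →11  S(S(S(add(S(add(Z, mul(Z, SZ))), SZ))))
  →12  S(S(S(S(add(add(Z, mul(Z, SZ)), SZ)))))
  →13  S(S(S(S(add(mul(Z, SZ), SZ)))))
  →14  S(S(S(S(add(Z, SZ)))))
  →15  S^5(Z)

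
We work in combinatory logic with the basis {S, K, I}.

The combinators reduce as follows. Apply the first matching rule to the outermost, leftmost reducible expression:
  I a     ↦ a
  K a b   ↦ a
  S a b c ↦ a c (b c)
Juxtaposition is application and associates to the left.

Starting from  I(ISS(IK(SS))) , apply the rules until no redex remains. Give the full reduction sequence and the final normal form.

  start: I(ISS(IK(SS)))
  →1  ISS(IK(SS))
  →2  SS(IK(SS))
  →3  SS(K(SS))

Answer: normal form = SS(K(SS))  (in 3 steps)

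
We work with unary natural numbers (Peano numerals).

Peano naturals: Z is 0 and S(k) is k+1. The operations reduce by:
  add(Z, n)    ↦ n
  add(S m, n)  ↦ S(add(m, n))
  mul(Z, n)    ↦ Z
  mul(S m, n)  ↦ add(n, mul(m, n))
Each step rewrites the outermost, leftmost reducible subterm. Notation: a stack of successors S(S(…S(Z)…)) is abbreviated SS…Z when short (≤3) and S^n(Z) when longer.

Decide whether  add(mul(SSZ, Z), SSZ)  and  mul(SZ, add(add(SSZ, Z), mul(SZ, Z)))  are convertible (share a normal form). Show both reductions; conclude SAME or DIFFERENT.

Term A:
  start: add(mul(SSZ, Z), SSZ)
  [1] add(add(Z, mul(SZ, Z)), SSZ)
  [2] add(mul(SZ, Z), SSZ)
  [3] add(add(Z, mul(Z, Z)), SSZ)
  [4] add(mul(Z, Z), SSZ)
  [5] add(Z, SSZ)
  [6] SSZ

Term B:
  start: mul(SZ, add(add(SSZ, Z), mul(SZ, Z)))
  [1] add(add(add(SSZ, Z), mul(SZ, Z)), mul(Z, add(add(SSZ, Z), mul(SZ, Z))))
  [2] add(add(S(add(SZ, Z)), mul(SZ, Z)), mul(Z, add(add(SSZ, Z), mul(SZ, Z))))
  [3] add(S(add(add(SZ, Z), mul(SZ, Z))), mul(Z, add(add(SSZ, Z), mul(SZ, Z))))
  [4] S(add(add(add(SZ, Z), mul(SZ, Z)), mul(Z, add(add(SSZ, Z), mul(SZ, Z)))))
  [5] S(add(add(S(add(Z, Z)), mul(SZ, Z)), mul(Z, add(add(SSZ, Z), mul(SZ, Z)))))
  [6] S(add(S(add(add(Z, Z), mul(SZ, Z))), mul(Z, add(add(SSZ, Z), mul(SZ, Z)))))
  [7] S(S(add(add(add(Z, Z), mul(SZ, Z)), mul(Z, add(add(SSZ, Z), mul(SZ, Z))))))
  [8] S(S(add(add(Z, mul(SZ, Z)), mul(Z, add(add(SSZ, Z), mul(SZ, Z))))))
  [9] S(S(add(mul(SZ, Z), mul(Z, add(add(SSZ, Z), mul(SZ, Z))))))
  [10] S(S(add(add(Z, mul(Z, Z)), mul(Z, add(add(SSZ, Z), mul(SZ, Z))))))
  [11] S(S(add(mul(Z, Z), mul(Z, add(add(SSZ, Z), mul(SZ, Z))))))
  [12] S(S(add(Z, mul(Z, add(add(SSZ, Z), mul(SZ, Z))))))
  [13] S(S(mul(Z, add(add(SSZ, Z), mul(SZ, Z)))))
  [14] SSZ

Answer: SAME — A ⇓ SSZ, B ⇓ SSZ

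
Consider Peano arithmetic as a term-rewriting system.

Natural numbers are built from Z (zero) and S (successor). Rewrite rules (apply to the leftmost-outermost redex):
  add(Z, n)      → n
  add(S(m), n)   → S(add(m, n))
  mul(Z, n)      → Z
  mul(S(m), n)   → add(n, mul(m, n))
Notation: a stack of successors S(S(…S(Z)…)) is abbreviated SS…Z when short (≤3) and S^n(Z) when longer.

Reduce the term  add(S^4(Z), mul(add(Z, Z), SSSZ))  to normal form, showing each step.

Answer: normal form = S^4(Z)  (in 7 steps)

Working:
  start: add(S^4(Z), mul(add(Z, Z), SSSZ))
  [1] S(add(SSSZ, mul(add(Z, Z), SSSZ)))
  [2] S(S(add(SSZ, mul(add(Z, Z), SSSZ))))
  [3] S(S(S(add(SZ, mul(add(Z, Z), SSSZ)))))
  [4] S(S(S(S(add(Z, mul(add(Z, Z), SSSZ))))))
  [5] S(S(S(S(mul(add(Z, Z), SSSZ)))))
  [6] S(S(S(S(mul(Z, SSSZ)))))
  [7] S^4(Z)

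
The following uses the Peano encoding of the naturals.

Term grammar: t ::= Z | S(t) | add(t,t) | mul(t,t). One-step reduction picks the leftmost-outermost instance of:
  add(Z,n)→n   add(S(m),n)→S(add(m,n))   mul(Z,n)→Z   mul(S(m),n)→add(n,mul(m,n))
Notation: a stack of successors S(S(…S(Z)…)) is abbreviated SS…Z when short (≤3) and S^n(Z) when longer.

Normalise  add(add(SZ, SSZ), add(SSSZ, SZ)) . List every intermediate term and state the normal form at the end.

  start: add(add(SZ, SSZ), add(SSSZ, SZ))
  →1  add(S(add(Z, SSZ)), add(SSSZ, SZ))
  →2  S(add(add(Z, SSZ), add(SSSZ, SZ)))
  →3  S(add(SSZ, add(SSSZ, SZ)))
  →4  S(S(add(SZ, add(SSSZ, SZ))))
  →5  S(S(S(add(Z, add(SSSZ, SZ)))))
  →6  S(S(S(add(SSSZ, SZ))))
  →7  S(S(S(S(add(SSZ, SZ)))))
  →8  S(S(S(S(S(add(SZ, SZ))))))
  →9  S(S(S(S(S(S(add(Z, SZ)))))))
  →10  S^7(Z)

Answer: normal form = S^7(Z)  (in 10 steps)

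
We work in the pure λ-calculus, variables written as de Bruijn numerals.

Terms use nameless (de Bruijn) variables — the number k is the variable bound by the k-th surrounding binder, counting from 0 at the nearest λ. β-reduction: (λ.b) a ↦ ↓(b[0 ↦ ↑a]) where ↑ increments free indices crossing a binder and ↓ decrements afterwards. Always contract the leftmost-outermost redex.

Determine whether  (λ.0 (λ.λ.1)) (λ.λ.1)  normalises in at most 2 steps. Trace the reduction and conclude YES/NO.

Answer: YES — reaches normal form λ.λ.λ.1 in 2 ≤ 2 steps

Derivation:
  start: (λ.0 (λ.λ.1)) (λ.λ.1)
  step 1: (λ.λ.1) (λ.λ.1)
  step 2: λ.λ.λ.1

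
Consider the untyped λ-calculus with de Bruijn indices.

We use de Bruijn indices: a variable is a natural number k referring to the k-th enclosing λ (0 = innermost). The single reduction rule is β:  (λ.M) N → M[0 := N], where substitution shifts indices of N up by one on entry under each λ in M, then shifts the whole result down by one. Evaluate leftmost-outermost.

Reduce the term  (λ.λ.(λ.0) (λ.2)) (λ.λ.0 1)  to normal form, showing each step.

Answer: normal form = λ.λ.λ.λ.0 1  (in 2 steps)

Derivation:
  start: (λ.λ.(λ.0) (λ.2)) (λ.λ.0 1)
  →1  λ.(λ.0) (λ.λ.λ.0 1)
  →2  λ.λ.λ.λ.0 1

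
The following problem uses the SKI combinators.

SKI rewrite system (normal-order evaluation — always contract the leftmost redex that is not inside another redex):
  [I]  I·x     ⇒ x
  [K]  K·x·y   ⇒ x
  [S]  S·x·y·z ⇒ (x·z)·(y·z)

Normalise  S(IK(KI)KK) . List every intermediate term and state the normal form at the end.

Answer: normal form = SI  (in 3 steps)

Working:
  start: S(IK(KI)KK)
  [1] S(K(KI)KK)
  [2] S(KIK)
  [3] SI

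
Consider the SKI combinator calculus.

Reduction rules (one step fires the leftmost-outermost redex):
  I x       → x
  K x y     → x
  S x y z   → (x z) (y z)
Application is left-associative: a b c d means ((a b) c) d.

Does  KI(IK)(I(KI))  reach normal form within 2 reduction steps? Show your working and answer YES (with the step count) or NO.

  start: KI(IK)(I(KI))
  step 1: I(I(KI))
  step 2: I(KI)

Answer: NO — after 2 steps the term is I(KI), not yet normal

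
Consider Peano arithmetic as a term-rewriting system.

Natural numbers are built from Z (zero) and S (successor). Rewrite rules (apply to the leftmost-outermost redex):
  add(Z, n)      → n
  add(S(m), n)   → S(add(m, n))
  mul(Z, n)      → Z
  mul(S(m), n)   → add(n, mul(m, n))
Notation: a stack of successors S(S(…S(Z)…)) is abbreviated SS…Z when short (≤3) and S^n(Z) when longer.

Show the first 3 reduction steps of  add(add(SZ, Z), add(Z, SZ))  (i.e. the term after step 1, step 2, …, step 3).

Answer: after 3 steps: S(add(Z, add(Z, SZ)))

Derivation:
  start: add(add(SZ, Z), add(Z, SZ))
  [1] add(S(add(Z, Z)), add(Z, SZ))
  [2] S(add(add(Z, Z), add(Z, SZ)))
  [3] S(add(Z, add(Z, SZ)))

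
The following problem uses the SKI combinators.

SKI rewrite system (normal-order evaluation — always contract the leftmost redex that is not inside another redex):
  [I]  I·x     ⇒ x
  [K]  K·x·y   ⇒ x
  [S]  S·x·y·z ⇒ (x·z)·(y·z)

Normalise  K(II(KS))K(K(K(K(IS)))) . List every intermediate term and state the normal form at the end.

Answer: normal form = S  (in 4 steps)

Derivation:
  start: K(II(KS))K(K(K(K(IS))))
  [1] II(KS)(K(K(K(IS))))
  [2] I(KS)(K(K(K(IS))))
  [3] KS(K(K(K(IS))))
  [4] S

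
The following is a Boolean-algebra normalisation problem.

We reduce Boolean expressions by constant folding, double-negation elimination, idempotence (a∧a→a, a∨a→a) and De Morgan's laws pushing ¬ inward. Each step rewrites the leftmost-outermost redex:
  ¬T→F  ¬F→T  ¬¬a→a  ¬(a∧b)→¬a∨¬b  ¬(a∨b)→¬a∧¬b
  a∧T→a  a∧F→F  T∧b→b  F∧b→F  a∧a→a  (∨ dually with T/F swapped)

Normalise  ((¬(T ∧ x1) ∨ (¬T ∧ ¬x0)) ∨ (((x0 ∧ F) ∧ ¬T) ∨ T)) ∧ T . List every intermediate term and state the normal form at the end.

  start: ((¬(T ∧ x1) ∨ (¬T ∧ ¬x0)) ∨ (((x0 ∧ F) ∧ ¬T) ∨ T)) ∧ T
  step 1: (¬(T ∧ x1) ∨ (¬T ∧ ¬x0)) ∨ (((x0 ∧ F) ∧ ¬T) ∨ T)
  step 2: ((¬T ∨ ¬x1) ∨ (¬T ∧ ¬x0)) ∨ (((x0 ∧ F) ∧ ¬T) ∨ T)
  step 3: ((F ∨ ¬x1) ∨ (¬T ∧ ¬x0)) ∨ (((x0 ∧ F) ∧ ¬T) ∨ T)
  step 4: (¬x1 ∨ (¬T ∧ ¬x0)) ∨ (((x0 ∧ F) ∧ ¬T) ∨ T)
  step 5: (¬x1 ∨ (F ∧ ¬x0)) ∨ (((x0 ∧ F) ∧ ¬T) ∨ T)
  step 6: (¬x1 ∨ F) ∨ (((x0 ∧ F) ∧ ¬T) ∨ T)
  step 7: ¬x1 ∨ (((x0 ∧ F) ∧ ¬T) ∨ T)
  step 8: ¬x1 ∨ T
  step 9: T

Answer: normal form = T  (in 9 steps)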